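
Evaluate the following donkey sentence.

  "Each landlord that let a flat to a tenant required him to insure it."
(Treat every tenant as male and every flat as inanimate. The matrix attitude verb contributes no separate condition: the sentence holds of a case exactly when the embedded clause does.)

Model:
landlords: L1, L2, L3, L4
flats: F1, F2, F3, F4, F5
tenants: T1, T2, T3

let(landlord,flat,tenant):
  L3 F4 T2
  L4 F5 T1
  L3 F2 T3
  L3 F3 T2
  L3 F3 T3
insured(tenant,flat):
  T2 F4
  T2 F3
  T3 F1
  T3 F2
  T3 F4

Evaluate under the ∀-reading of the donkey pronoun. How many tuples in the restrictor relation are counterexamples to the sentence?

2

"him" takes "a tenant" as antecedent and "it" takes "a flat"; both are donkey pronouns co-varying with the restrictor.
Strong reading: for every (l,f,t) with let(l,f,t), insured(t,f).
Restrictor triples: (L3,F2,T3)→insured(T3,F2) ✓  (L3,F3,T2)→insured(T2,F3) ✓  (L3,F3,T3)→insured(T3,F3) ✗  (L3,F4,T2)→insured(T2,F4) ✓  (L4,F5,T1)→insured(T1,F5) ✗
Counterexamples (restrictor triples failing the scope): 2.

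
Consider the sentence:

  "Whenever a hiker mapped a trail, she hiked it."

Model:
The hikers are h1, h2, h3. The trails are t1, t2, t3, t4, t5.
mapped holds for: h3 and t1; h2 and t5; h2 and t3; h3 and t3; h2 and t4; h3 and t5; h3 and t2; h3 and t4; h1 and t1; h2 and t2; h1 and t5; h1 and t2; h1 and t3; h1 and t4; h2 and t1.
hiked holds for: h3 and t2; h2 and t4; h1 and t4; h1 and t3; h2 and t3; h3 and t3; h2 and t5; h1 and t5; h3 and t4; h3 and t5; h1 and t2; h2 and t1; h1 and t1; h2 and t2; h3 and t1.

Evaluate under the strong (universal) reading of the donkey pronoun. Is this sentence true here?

"it" takes "a trail" as antecedent — a donkey pronoun bound across the clause boundary.
Strong reading: for every (h,t) with mapped(h,t), hiked(h,t).
Restrictor pairs: (h1,t1) ✓  (h1,t2) ✓  (h1,t3) ✓  (h1,t4) ✓  (h1,t5) ✓  (h2,t1) ✓  (h2,t2) ✓  (h2,t3) ✓  (h2,t4) ✓  (h2,t5) ✓  (h3,t1) ✓  (h3,t2) ✓  (h3,t3) ✓  (h3,t4) ✓  (h3,t5) ✓
Every restrictor pair satisfies the scope.

True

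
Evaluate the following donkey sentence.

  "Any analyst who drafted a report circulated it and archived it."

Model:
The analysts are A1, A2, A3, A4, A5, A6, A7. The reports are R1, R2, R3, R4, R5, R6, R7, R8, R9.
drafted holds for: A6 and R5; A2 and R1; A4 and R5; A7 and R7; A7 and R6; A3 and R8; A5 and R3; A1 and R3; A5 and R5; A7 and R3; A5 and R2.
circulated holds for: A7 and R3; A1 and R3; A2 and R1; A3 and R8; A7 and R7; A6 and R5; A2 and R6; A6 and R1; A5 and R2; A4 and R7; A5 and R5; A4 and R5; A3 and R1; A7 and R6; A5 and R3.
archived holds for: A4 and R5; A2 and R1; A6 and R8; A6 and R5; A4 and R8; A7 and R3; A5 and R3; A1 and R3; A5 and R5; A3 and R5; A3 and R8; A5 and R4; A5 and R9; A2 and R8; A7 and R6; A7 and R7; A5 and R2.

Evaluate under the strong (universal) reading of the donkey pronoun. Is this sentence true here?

True

"it" takes "a report" as antecedent — a donkey pronoun bound across the clause boundary.
Strong reading: for every (a,r) with drafted(a,r), circulated(a,r) ∧ archived(a,r).
Restrictor pairs: (A1,R3) ✓  (A2,R1) ✓  (A3,R8) ✓  (A4,R5) ✓  (A5,R2) ✓  (A5,R3) ✓  (A5,R5) ✓  (A6,R5) ✓  (A7,R3) ✓  (A7,R6) ✓  (A7,R7) ✓
Every restrictor pair satisfies the scope.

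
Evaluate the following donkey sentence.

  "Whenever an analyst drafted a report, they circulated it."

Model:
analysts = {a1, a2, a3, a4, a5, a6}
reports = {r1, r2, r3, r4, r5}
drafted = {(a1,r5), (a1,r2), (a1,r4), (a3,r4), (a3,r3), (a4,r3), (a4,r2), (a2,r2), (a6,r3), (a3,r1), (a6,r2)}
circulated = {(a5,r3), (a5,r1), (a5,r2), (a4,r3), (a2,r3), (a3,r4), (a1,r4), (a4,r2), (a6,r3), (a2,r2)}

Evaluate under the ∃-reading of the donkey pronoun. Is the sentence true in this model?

True

"it" takes "a report" as antecedent — a donkey pronoun bound across the clause boundary.
Weak reading: every analyst a with some drafted-report has at least one drafted-report r such that circulated(a,r).
Per analyst: a1:✓  a2:✓  a3:✓  a4:✓  a6:✓
Every analyst in the restrictor has a witness.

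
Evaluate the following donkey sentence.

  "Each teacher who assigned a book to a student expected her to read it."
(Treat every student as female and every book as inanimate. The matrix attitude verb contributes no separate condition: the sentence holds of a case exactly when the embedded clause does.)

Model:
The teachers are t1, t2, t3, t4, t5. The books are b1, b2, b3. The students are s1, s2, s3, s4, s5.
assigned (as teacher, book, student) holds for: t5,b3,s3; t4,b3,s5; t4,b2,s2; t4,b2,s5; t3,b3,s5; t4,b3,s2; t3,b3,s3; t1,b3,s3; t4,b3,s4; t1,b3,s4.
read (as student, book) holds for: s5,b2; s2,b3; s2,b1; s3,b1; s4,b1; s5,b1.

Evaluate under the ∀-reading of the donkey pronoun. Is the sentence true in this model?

"her" takes "a student" as antecedent and "it" takes "a book"; both are donkey pronouns co-varying with the restrictor.
Strong reading: for every (t,b,s) with assigned(t,b,s), read(s,b).
Restrictor triples: (t1,b3,s3)→read(s3,b3) ✗  (t1,b3,s4)→read(s4,b3) ✗  (t3,b3,s3)→read(s3,b3) ✗  (t3,b3,s5)→read(s5,b3) ✗  (t4,b2,s2)→read(s2,b2) ✗  (t4,b2,s5)→read(s5,b2) ✓  (t4,b3,s2)→read(s2,b3) ✓  (t4,b3,s4)→read(s4,b3) ✗  (t4,b3,s5)→read(s5,b3) ✗  (t5,b3,s3)→read(s3,b3) ✗
Counterexample: (t1,b3,s3) — read(s3,b3) does not hold.

False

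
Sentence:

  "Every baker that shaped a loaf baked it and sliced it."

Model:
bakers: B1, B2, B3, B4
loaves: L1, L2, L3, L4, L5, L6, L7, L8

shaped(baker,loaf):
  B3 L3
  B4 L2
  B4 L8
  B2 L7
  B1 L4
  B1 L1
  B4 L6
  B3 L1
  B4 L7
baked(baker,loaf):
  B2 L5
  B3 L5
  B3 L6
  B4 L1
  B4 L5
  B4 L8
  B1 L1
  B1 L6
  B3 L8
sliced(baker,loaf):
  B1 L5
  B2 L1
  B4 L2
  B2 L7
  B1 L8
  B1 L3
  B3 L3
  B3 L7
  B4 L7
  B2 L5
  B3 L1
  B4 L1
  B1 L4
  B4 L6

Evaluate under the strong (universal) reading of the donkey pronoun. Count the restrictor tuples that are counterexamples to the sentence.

"it" takes "a loaf" as antecedent — a donkey pronoun bound across the clause boundary.
Strong reading: for every (b,l) with shaped(b,l), baked(b,l) ∧ sliced(b,l).
Restrictor pairs: (B1,L1) ✗  (B1,L4) ✗  (B2,L7) ✗  (B3,L1) ✗  (B3,L3) ✗  (B4,L2) ✗  (B4,L6) ✗  (B4,L7) ✗  (B4,L8) ✗
Counterexamples (restrictor pairs failing the scope): 9.

9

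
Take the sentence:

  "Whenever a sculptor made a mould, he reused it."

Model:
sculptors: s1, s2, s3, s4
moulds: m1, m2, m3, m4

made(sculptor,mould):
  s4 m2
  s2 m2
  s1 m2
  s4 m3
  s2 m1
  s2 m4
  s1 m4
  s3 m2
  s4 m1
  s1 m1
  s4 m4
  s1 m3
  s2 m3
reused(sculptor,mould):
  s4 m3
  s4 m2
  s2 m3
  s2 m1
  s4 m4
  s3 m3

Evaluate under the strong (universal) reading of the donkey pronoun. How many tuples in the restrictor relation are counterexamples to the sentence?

"it" takes "a mould" as antecedent — a donkey pronoun bound across the clause boundary.
Strong reading: for every (s,m) with made(s,m), reused(s,m).
Restrictor pairs: (s1,m1) ✗  (s1,m2) ✗  (s1,m3) ✗  (s1,m4) ✗  (s2,m1) ✓  (s2,m2) ✗  (s2,m3) ✓  (s2,m4) ✗  (s3,m2) ✗  (s4,m1) ✗  (s4,m2) ✓  (s4,m3) ✓  (s4,m4) ✓
Counterexamples (restrictor pairs failing the scope): 8.

8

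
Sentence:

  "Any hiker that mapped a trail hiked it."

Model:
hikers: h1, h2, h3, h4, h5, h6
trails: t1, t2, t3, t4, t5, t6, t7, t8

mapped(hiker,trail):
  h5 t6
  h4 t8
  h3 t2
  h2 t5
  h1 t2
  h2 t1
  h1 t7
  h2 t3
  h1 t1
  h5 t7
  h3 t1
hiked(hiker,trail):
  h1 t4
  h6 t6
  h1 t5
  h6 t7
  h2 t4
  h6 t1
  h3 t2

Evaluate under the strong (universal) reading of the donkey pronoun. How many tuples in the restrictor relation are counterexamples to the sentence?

10

"it" takes "a trail" as antecedent — a donkey pronoun bound across the clause boundary.
Strong reading: for every (h,t) with mapped(h,t), hiked(h,t).
Restrictor pairs: (h1,t1) ✗  (h1,t2) ✗  (h1,t7) ✗  (h2,t1) ✗  (h2,t3) ✗  (h2,t5) ✗  (h3,t1) ✗  (h3,t2) ✓  (h4,t8) ✗  (h5,t6) ✗  (h5,t7) ✗
Counterexamples (restrictor pairs failing the scope): 10.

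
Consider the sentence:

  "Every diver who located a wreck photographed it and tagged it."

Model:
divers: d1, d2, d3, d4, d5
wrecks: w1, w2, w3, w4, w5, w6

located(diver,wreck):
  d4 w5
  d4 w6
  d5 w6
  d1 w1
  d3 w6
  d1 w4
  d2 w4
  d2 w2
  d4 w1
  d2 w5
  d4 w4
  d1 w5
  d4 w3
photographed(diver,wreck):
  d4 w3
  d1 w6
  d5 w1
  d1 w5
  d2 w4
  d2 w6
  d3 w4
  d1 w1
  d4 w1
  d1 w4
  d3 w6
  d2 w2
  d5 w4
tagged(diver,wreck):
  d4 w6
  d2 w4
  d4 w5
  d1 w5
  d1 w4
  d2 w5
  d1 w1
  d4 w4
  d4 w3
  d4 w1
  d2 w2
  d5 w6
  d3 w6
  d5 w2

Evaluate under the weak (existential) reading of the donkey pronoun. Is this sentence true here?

"it" takes "a wreck" as antecedent — a donkey pronoun bound across the clause boundary.
Weak reading: every diver d with some located-wreck has at least one located-wreck w such that photographed(d,w) ∧ tagged(d,w).
Per diver: d1:✓  d2:✓  d3:✓  d4:✓  d5:✗
d5 has no witness among its located-wrecks.

False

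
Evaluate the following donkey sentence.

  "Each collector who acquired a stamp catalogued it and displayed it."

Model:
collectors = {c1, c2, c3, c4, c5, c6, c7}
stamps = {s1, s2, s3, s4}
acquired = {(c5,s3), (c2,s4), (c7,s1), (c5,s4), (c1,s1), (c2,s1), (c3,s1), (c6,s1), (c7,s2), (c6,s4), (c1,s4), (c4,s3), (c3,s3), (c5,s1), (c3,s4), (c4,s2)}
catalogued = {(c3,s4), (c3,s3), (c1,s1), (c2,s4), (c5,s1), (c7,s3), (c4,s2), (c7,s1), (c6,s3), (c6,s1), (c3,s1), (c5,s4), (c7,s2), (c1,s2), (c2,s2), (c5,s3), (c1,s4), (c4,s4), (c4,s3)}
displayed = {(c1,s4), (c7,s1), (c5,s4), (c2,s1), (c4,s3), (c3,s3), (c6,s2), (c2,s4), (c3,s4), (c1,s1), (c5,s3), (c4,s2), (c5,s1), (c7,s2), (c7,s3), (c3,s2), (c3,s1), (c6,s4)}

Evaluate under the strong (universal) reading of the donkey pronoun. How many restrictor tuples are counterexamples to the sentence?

3

"it" takes "a stamp" as antecedent — a donkey pronoun bound across the clause boundary.
Strong reading: for every (c,s) with acquired(c,s), catalogued(c,s) ∧ displayed(c,s).
Restrictor pairs: (c1,s1) ✓  (c1,s4) ✓  (c2,s1) ✗  (c2,s4) ✓  (c3,s1) ✓  (c3,s3) ✓  (c3,s4) ✓  (c4,s2) ✓  (c4,s3) ✓  (c5,s1) ✓  (c5,s3) ✓  (c5,s4) ✓  (c6,s1) ✗  (c6,s4) ✗  (c7,s1) ✓  (c7,s2) ✓
Counterexamples (restrictor pairs failing the scope): 3.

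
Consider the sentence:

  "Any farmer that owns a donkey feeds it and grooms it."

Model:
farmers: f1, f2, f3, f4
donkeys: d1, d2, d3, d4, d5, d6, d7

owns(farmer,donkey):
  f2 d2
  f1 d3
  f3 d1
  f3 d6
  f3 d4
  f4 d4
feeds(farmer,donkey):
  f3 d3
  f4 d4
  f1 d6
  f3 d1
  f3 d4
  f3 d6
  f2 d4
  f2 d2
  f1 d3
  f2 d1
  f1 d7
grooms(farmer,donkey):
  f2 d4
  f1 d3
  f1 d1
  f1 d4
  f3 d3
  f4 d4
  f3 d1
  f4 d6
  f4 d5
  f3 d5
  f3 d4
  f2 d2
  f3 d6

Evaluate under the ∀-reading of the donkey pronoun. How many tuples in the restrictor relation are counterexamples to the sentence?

0

"it" takes "a donkey" as antecedent — a donkey pronoun bound across the clause boundary.
Strong reading: for every (f,d) with owns(f,d), feeds(f,d) ∧ grooms(f,d).
Restrictor pairs: (f1,d3) ✓  (f2,d2) ✓  (f3,d1) ✓  (f3,d4) ✓  (f3,d6) ✓  (f4,d4) ✓
Counterexamples (restrictor pairs failing the scope): 0.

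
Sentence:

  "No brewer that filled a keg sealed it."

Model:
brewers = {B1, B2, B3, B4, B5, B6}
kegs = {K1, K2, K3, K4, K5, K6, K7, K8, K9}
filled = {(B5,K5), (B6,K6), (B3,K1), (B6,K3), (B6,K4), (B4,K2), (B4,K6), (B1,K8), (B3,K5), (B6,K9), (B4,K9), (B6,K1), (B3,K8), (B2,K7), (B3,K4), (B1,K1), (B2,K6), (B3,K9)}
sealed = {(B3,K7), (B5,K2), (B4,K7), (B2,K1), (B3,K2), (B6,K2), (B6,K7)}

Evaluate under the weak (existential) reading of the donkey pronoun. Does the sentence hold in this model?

"it" takes "a keg" as antecedent — a donkey pronoun bound across the clause boundary.
Truth condition: for no (b,k) with filled(b,k) does sealed(b,k) hold.
Restrictor pairs — does the scope hold? (B1,K1):fails  (B1,K8):fails  (B2,K6):fails  (B2,K7):fails  (B3,K1):fails  (B3,K4):fails  (B3,K5):fails  (B3,K8):fails  (B3,K9):fails  (B4,K2):fails  (B4,K6):fails  (B4,K9):fails  (B5,K5):fails  (B6,K1):fails  (B6,K3):fails  (B6,K4):fails  (B6,K6):fails  (B6,K9):fails
Scope holds for no restrictor pair, so the sentence is true.

True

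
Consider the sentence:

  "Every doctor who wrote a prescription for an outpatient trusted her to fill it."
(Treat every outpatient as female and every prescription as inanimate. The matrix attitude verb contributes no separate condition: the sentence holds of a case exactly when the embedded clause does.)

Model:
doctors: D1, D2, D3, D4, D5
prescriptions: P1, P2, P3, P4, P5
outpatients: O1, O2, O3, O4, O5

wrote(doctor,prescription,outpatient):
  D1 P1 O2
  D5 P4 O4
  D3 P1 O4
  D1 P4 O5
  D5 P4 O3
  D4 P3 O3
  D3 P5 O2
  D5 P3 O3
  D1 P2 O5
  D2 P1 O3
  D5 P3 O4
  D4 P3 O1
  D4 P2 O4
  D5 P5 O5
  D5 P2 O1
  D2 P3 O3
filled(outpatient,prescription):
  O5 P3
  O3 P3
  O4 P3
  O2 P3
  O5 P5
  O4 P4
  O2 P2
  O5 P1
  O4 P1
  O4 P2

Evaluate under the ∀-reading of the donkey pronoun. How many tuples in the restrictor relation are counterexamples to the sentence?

"her" takes "an outpatient" as antecedent and "it" takes "a prescription"; both are donkey pronouns co-varying with the restrictor.
Strong reading: for every (d,p,o) with wrote(d,p,o), filled(o,p).
Restrictor triples: (D1,P1,O2)→filled(O2,P1) ✗  (D1,P2,O5)→filled(O5,P2) ✗  (D1,P4,O5)→filled(O5,P4) ✗  (D2,P1,O3)→filled(O3,P1) ✗  (D2,P3,O3)→filled(O3,P3) ✓  (D3,P1,O4)→filled(O4,P1) ✓  (D3,P5,O2)→filled(O2,P5) ✗  (D4,P2,O4)→filled(O4,P2) ✓  (D4,P3,O1)→filled(O1,P3) ✗  (D4,P3,O3)→filled(O3,P3) ✓  (D5,P2,O1)→filled(O1,P2) ✗  (D5,P3,O3)→filled(O3,P3) ✓  (D5,P3,O4)→filled(O4,P3) ✓  (D5,P4,O3)→filled(O3,P4) ✗  (D5,P4,O4)→filled(O4,P4) ✓  (D5,P5,O5)→filled(O5,P5) ✓
Counterexamples (restrictor triples failing the scope): 8.

8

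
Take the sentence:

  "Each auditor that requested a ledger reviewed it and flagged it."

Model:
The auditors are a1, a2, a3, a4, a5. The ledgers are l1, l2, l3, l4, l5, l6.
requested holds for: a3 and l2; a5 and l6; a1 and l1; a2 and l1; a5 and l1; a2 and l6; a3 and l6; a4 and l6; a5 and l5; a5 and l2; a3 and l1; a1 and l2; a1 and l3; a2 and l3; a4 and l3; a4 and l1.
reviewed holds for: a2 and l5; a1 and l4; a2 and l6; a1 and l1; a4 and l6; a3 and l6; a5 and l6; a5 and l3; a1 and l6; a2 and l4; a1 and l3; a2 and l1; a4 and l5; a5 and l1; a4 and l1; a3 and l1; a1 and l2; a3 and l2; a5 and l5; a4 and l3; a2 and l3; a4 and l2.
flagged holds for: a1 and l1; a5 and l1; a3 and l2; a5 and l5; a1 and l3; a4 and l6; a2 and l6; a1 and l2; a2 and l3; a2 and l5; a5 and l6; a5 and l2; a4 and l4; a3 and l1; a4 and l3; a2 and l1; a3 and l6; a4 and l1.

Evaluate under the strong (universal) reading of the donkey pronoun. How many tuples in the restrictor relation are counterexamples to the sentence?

1

"it" takes "a ledger" as antecedent — a donkey pronoun bound across the clause boundary.
Strong reading: for every (a,l) with requested(a,l), reviewed(a,l) ∧ flagged(a,l).
Restrictor pairs: (a1,l1) ✓  (a1,l2) ✓  (a1,l3) ✓  (a2,l1) ✓  (a2,l3) ✓  (a2,l6) ✓  (a3,l1) ✓  (a3,l2) ✓  (a3,l6) ✓  (a4,l1) ✓  (a4,l3) ✓  (a4,l6) ✓  (a5,l1) ✓  (a5,l2) ✗  (a5,l5) ✓  (a5,l6) ✓
Counterexamples (restrictor pairs failing the scope): 1.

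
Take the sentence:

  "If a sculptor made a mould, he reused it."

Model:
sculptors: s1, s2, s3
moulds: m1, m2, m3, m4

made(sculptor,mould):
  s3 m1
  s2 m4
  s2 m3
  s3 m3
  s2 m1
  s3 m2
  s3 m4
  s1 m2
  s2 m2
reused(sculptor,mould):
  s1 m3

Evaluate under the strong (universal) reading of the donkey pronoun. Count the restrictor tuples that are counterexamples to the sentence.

"it" takes "a mould" as antecedent — a donkey pronoun bound across the clause boundary.
Strong reading: for every (s,m) with made(s,m), reused(s,m).
Restrictor pairs: (s1,m2) ✗  (s2,m1) ✗  (s2,m2) ✗  (s2,m3) ✗  (s2,m4) ✗  (s3,m1) ✗  (s3,m2) ✗  (s3,m3) ✗  (s3,m4) ✗
Counterexamples (restrictor pairs failing the scope): 9.

9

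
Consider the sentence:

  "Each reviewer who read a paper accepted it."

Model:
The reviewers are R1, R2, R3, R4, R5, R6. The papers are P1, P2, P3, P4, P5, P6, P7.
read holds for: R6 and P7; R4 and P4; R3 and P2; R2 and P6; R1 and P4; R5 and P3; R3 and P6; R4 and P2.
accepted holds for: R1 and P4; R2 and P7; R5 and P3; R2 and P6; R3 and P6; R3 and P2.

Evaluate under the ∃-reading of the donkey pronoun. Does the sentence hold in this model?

False

"it" takes "a paper" as antecedent — a donkey pronoun bound across the clause boundary.
Weak reading: every reviewer r with some read-paper has at least one read-paper p such that accepted(r,p).
Per reviewer: R1:✓  R2:✓  R3:✓  R4:✗  R5:✓  R6:✗
R4 has no witness among its read-papers.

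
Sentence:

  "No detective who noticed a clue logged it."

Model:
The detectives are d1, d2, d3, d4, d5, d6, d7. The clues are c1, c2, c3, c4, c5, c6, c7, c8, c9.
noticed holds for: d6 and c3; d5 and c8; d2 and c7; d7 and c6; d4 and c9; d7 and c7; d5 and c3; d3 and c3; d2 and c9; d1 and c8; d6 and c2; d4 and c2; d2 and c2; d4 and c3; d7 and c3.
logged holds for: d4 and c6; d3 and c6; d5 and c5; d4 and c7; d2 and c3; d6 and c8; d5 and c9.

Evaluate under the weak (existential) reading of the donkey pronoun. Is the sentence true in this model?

True

"it" takes "a clue" as antecedent — a donkey pronoun bound across the clause boundary.
Truth condition: for no (d,c) with noticed(d,c) does logged(d,c) hold.
Restrictor pairs — does the scope hold? (d1,c8):fails  (d2,c2):fails  (d2,c7):fails  (d2,c9):fails  (d3,c3):fails  (d4,c2):fails  (d4,c3):fails  (d4,c9):fails  (d5,c3):fails  (d5,c8):fails  (d6,c2):fails  (d6,c3):fails  (d7,c3):fails  (d7,c6):fails  (d7,c7):fails
Scope holds for no restrictor pair, so the sentence is true.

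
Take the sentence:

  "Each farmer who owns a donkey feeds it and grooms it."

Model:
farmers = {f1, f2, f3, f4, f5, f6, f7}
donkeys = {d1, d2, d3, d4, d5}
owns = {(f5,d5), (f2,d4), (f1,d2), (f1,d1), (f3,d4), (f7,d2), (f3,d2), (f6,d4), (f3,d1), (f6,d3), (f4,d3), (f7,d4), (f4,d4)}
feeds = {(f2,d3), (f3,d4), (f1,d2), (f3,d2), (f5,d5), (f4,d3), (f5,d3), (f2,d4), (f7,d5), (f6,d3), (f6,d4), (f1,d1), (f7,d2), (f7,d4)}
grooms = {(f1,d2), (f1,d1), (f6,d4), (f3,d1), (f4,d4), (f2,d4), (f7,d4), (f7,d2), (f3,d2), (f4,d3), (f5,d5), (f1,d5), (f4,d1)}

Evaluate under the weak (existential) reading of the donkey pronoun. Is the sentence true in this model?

True

"it" takes "a donkey" as antecedent — a donkey pronoun bound across the clause boundary.
Weak reading: every farmer f with some owns-donkey has at least one owns-donkey d such that feeds(f,d) ∧ grooms(f,d).
Per farmer: f1:✓  f2:✓  f3:✓  f4:✓  f5:✓  f6:✓  f7:✓
Every farmer in the restrictor has a witness.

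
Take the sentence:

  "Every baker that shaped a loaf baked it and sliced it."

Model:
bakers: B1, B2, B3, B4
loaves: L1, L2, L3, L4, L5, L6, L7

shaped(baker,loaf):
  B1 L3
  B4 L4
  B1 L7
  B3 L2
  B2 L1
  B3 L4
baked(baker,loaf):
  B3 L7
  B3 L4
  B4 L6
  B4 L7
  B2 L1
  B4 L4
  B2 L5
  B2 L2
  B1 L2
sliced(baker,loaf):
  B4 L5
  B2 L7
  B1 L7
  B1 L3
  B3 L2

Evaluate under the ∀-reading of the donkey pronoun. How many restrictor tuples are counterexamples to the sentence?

6

"it" takes "a loaf" as antecedent — a donkey pronoun bound across the clause boundary.
Strong reading: for every (b,l) with shaped(b,l), baked(b,l) ∧ sliced(b,l).
Restrictor pairs: (B1,L3) ✗  (B1,L7) ✗  (B2,L1) ✗  (B3,L2) ✗  (B3,L4) ✗  (B4,L4) ✗
Counterexamples (restrictor pairs failing the scope): 6.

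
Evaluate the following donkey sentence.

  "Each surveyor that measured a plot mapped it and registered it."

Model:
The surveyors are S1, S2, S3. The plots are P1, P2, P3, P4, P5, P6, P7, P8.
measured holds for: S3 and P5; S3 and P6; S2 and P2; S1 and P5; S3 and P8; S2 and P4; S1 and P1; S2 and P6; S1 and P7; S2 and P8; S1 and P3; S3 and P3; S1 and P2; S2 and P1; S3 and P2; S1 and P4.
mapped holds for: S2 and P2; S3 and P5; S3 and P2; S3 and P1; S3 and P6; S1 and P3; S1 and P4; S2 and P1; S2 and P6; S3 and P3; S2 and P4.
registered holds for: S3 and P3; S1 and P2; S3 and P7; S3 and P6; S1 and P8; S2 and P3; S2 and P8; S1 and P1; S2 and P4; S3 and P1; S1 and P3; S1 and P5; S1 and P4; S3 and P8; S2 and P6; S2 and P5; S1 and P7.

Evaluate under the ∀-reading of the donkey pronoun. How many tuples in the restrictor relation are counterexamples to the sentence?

"it" takes "a plot" as antecedent — a donkey pronoun bound across the clause boundary.
Strong reading: for every (s,p) with measured(s,p), mapped(s,p) ∧ registered(s,p).
Restrictor pairs: (S1,P1) ✗  (S1,P2) ✗  (S1,P3) ✓  (S1,P4) ✓  (S1,P5) ✗  (S1,P7) ✗  (S2,P1) ✗  (S2,P2) ✗  (S2,P4) ✓  (S2,P6) ✓  (S2,P8) ✗  (S3,P2) ✗  (S3,P3) ✓  (S3,P5) ✗  (S3,P6) ✓  (S3,P8) ✗
Counterexamples (restrictor pairs failing the scope): 10.

10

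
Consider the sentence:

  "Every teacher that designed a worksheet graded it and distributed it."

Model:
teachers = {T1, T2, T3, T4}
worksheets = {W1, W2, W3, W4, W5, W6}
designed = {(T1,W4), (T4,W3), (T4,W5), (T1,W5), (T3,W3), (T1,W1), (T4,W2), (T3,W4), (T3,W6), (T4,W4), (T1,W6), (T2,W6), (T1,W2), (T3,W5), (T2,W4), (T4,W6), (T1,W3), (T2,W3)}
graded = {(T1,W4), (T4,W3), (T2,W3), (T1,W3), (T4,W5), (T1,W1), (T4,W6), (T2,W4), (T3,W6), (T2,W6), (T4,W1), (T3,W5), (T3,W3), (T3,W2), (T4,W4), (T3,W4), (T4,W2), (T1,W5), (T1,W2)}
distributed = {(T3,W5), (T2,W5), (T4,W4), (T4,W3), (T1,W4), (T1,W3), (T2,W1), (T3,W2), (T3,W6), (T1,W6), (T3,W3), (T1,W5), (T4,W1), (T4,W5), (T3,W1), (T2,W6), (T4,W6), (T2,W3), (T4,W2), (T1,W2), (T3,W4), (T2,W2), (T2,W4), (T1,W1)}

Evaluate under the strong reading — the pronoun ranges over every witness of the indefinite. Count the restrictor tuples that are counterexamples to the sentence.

1

"it" takes "a worksheet" as antecedent — a donkey pronoun bound across the clause boundary.
Strong reading: for every (t,w) with designed(t,w), graded(t,w) ∧ distributed(t,w).
Restrictor pairs: (T1,W1) ✓  (T1,W2) ✓  (T1,W3) ✓  (T1,W4) ✓  (T1,W5) ✓  (T1,W6) ✗  (T2,W3) ✓  (T2,W4) ✓  (T2,W6) ✓  (T3,W3) ✓  (T3,W4) ✓  (T3,W5) ✓  (T3,W6) ✓  (T4,W2) ✓  (T4,W3) ✓  (T4,W4) ✓  (T4,W5) ✓  (T4,W6) ✓
Counterexamples (restrictor pairs failing the scope): 1.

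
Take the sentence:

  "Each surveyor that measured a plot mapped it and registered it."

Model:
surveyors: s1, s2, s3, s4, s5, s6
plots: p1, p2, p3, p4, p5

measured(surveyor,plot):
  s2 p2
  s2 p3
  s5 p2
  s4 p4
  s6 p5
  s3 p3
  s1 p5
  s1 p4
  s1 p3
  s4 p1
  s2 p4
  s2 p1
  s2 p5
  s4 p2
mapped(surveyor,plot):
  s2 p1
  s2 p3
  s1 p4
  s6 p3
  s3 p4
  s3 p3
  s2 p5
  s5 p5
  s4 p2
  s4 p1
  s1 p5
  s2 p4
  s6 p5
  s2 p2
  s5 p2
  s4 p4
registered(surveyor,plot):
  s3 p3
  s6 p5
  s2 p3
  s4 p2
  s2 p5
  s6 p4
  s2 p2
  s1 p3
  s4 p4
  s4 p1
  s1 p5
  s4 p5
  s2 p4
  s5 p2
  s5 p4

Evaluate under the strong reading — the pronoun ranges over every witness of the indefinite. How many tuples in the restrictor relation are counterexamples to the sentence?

3

"it" takes "a plot" as antecedent — a donkey pronoun bound across the clause boundary.
Strong reading: for every (s,p) with measured(s,p), mapped(s,p) ∧ registered(s,p).
Restrictor pairs: (s1,p3) ✗  (s1,p4) ✗  (s1,p5) ✓  (s2,p1) ✗  (s2,p2) ✓  (s2,p3) ✓  (s2,p4) ✓  (s2,p5) ✓  (s3,p3) ✓  (s4,p1) ✓  (s4,p2) ✓  (s4,p4) ✓  (s5,p2) ✓  (s6,p5) ✓
Counterexamples (restrictor pairs failing the scope): 3.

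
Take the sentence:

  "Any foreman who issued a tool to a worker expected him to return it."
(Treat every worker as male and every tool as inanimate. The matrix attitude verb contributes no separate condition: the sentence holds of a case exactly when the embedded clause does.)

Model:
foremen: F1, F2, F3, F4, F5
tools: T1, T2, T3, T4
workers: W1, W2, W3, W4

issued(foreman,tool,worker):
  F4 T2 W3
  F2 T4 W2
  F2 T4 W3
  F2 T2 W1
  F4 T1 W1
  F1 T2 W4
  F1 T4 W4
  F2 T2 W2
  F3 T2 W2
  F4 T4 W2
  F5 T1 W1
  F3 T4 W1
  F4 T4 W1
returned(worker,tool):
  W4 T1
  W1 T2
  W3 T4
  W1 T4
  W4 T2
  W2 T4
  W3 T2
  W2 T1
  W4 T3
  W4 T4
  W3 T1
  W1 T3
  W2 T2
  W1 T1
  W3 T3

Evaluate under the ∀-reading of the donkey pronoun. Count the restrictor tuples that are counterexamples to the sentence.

0

"him" takes "a worker" as antecedent and "it" takes "a tool"; both are donkey pronouns co-varying with the restrictor.
Strong reading: for every (f,t,w) with issued(f,t,w), returned(w,t).
Restrictor triples: (F1,T2,W4)→returned(W4,T2) ✓  (F1,T4,W4)→returned(W4,T4) ✓  (F2,T2,W1)→returned(W1,T2) ✓  (F2,T2,W2)→returned(W2,T2) ✓  (F2,T4,W2)→returned(W2,T4) ✓  (F2,T4,W3)→returned(W3,T4) ✓  (F3,T2,W2)→returned(W2,T2) ✓  (F3,T4,W1)→returned(W1,T4) ✓  (F4,T1,W1)→returned(W1,T1) ✓  (F4,T2,W3)→returned(W3,T2) ✓  (F4,T4,W1)→returned(W1,T4) ✓  (F4,T4,W2)→returned(W2,T4) ✓  (F5,T1,W1)→returned(W1,T1) ✓
Counterexamples (restrictor triples failing the scope): 0.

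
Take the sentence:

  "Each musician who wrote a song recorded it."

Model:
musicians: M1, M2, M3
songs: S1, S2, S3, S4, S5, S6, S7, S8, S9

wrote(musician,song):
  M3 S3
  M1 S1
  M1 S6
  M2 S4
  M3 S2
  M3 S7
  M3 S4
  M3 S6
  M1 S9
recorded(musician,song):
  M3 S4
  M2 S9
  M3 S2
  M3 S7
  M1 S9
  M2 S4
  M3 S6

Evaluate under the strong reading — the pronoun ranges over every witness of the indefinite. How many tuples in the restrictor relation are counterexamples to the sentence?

3

"it" takes "a song" as antecedent — a donkey pronoun bound across the clause boundary.
Strong reading: for every (m,s) with wrote(m,s), recorded(m,s).
Restrictor pairs: (M1,S1) ✗  (M1,S6) ✗  (M1,S9) ✓  (M2,S4) ✓  (M3,S2) ✓  (M3,S3) ✗  (M3,S4) ✓  (M3,S6) ✓  (M3,S7) ✓
Counterexamples (restrictor pairs failing the scope): 3.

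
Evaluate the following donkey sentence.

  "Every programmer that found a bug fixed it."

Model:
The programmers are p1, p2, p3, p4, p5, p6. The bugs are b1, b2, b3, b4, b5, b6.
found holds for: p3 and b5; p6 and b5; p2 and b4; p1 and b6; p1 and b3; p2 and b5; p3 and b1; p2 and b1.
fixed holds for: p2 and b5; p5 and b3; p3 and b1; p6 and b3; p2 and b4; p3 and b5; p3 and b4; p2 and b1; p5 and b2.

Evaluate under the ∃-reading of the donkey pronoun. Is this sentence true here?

"it" takes "a bug" as antecedent — a donkey pronoun bound across the clause boundary.
Weak reading: every programmer p with some found-bug has at least one found-bug b such that fixed(p,b).
Per programmer: p1:✗  p2:✓  p3:✓  p6:✗
p1 has no witness among its found-bugs.

False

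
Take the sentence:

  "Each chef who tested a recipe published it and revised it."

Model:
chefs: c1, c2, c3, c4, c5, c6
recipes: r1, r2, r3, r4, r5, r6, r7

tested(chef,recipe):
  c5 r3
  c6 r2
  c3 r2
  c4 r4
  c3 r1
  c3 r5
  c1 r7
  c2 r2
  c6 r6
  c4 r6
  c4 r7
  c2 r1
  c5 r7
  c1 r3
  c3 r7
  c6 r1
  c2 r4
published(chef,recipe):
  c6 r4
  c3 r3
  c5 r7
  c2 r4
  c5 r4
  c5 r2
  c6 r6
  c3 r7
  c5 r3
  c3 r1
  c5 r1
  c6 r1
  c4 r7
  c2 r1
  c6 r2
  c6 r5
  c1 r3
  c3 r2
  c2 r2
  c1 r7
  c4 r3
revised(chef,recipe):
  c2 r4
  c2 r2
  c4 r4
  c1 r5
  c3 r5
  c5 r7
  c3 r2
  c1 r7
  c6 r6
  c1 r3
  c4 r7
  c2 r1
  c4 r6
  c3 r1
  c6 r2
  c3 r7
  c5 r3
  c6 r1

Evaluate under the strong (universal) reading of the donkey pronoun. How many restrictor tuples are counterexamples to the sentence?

"it" takes "a recipe" as antecedent — a donkey pronoun bound across the clause boundary.
Strong reading: for every (c,r) with tested(c,r), published(c,r) ∧ revised(c,r).
Restrictor pairs: (c1,r3) ✓  (c1,r7) ✓  (c2,r1) ✓  (c2,r2) ✓  (c2,r4) ✓  (c3,r1) ✓  (c3,r2) ✓  (c3,r5) ✗  (c3,r7) ✓  (c4,r4) ✗  (c4,r6) ✗  (c4,r7) ✓  (c5,r3) ✓  (c5,r7) ✓  (c6,r1) ✓  (c6,r2) ✓  (c6,r6) ✓
Counterexamples (restrictor pairs failing the scope): 3.

3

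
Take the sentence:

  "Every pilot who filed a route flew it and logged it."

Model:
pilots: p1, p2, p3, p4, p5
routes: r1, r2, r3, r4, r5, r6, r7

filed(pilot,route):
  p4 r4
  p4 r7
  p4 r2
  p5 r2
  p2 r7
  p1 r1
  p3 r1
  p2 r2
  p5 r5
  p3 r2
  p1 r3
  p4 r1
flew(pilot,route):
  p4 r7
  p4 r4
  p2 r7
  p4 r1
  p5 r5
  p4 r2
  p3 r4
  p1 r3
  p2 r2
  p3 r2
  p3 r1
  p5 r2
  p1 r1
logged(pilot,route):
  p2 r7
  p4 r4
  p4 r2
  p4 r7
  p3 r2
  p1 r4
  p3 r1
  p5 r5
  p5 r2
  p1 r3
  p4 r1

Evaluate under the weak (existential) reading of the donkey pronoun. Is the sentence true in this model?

"it" takes "a route" as antecedent — a donkey pronoun bound across the clause boundary.
Weak reading: every pilot p with some filed-route has at least one filed-route r such that flew(p,r) ∧ logged(p,r).
Per pilot: p1:✓  p2:✓  p3:✓  p4:✓  p5:✓
Every pilot in the restrictor has a witness.

True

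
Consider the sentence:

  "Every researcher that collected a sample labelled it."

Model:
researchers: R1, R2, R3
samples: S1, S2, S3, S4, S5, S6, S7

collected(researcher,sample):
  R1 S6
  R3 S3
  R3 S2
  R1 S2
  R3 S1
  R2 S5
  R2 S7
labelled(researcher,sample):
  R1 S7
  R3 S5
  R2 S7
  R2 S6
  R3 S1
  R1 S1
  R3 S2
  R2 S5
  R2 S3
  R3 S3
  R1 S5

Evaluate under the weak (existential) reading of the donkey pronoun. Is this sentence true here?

False

"it" takes "a sample" as antecedent — a donkey pronoun bound across the clause boundary.
Weak reading: every researcher r with some collected-sample has at least one collected-sample s such that labelled(r,s).
Per researcher: R1:✗  R2:✓  R3:✓
R1 has no witness among its collected-samples.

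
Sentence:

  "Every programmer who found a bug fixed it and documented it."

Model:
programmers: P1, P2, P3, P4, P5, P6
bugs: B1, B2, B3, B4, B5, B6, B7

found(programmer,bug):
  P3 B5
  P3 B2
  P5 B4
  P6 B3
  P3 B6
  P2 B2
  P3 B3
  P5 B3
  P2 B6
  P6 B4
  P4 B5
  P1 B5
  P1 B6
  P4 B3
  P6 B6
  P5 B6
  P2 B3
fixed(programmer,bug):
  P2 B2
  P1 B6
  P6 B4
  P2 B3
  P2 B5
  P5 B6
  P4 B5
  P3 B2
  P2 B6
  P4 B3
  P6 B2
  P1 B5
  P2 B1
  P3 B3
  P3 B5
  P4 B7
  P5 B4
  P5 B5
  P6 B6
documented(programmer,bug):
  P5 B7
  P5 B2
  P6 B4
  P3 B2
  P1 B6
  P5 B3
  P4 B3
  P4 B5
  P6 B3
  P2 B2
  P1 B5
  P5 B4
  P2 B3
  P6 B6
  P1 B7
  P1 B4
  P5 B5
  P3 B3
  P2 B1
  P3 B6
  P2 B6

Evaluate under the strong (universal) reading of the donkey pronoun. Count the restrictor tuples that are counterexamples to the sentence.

5

"it" takes "a bug" as antecedent — a donkey pronoun bound across the clause boundary.
Strong reading: for every (p,b) with found(p,b), fixed(p,b) ∧ documented(p,b).
Restrictor pairs: (P1,B5) ✓  (P1,B6) ✓  (P2,B2) ✓  (P2,B3) ✓  (P2,B6) ✓  (P3,B2) ✓  (P3,B3) ✓  (P3,B5) ✗  (P3,B6) ✗  (P4,B3) ✓  (P4,B5) ✓  (P5,B3) ✗  (P5,B4) ✓  (P5,B6) ✗  (P6,B3) ✗  (P6,B4) ✓  (P6,B6) ✓
Counterexamples (restrictor pairs failing the scope): 5.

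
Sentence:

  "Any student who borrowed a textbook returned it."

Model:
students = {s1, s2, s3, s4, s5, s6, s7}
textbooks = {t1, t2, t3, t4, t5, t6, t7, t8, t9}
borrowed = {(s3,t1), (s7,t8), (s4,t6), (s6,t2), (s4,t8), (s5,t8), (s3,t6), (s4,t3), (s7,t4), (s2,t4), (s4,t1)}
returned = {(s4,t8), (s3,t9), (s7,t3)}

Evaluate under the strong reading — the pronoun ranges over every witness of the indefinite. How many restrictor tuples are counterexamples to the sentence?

10

"it" takes "a textbook" as antecedent — a donkey pronoun bound across the clause boundary.
Strong reading: for every (s,t) with borrowed(s,t), returned(s,t).
Restrictor pairs: (s2,t4) ✗  (s3,t1) ✗  (s3,t6) ✗  (s4,t1) ✗  (s4,t3) ✗  (s4,t6) ✗  (s4,t8) ✓  (s5,t8) ✗  (s6,t2) ✗  (s7,t4) ✗  (s7,t8) ✗
Counterexamples (restrictor pairs failing the scope): 10.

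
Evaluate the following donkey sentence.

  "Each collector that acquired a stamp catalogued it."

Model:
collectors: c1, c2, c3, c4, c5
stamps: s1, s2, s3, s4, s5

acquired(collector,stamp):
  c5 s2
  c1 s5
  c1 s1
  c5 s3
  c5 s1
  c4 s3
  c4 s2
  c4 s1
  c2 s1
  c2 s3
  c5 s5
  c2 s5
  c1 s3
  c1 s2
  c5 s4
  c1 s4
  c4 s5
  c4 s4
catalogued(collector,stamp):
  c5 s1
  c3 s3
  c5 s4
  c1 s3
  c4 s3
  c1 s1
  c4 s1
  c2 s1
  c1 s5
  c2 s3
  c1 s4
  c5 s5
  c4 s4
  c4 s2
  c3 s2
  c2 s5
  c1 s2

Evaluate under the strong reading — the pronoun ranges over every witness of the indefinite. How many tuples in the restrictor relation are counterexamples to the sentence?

"it" takes "a stamp" as antecedent — a donkey pronoun bound across the clause boundary.
Strong reading: for every (c,s) with acquired(c,s), catalogued(c,s).
Restrictor pairs: (c1,s1) ✓  (c1,s2) ✓  (c1,s3) ✓  (c1,s4) ✓  (c1,s5) ✓  (c2,s1) ✓  (c2,s3) ✓  (c2,s5) ✓  (c4,s1) ✓  (c4,s2) ✓  (c4,s3) ✓  (c4,s4) ✓  (c4,s5) ✗  (c5,s1) ✓  (c5,s2) ✗  (c5,s3) ✗  (c5,s4) ✓  (c5,s5) ✓
Counterexamples (restrictor pairs failing the scope): 3.

3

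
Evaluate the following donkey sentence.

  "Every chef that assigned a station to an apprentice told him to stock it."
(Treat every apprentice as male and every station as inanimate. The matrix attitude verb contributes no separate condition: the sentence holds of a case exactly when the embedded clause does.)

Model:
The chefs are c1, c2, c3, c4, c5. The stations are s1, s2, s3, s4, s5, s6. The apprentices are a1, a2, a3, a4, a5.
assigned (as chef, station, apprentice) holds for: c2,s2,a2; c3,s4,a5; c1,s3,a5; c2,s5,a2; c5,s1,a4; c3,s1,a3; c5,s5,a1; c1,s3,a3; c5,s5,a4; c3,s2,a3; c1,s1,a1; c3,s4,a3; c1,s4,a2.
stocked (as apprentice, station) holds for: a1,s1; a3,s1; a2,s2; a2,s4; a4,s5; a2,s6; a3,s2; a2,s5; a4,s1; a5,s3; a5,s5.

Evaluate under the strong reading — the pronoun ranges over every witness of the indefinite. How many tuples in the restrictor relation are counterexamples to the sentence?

"him" takes "an apprentice" as antecedent and "it" takes "a station"; both are donkey pronouns co-varying with the restrictor.
Strong reading: for every (c,s,a) with assigned(c,s,a), stocked(a,s).
Restrictor triples: (c1,s1,a1)→stocked(a1,s1) ✓  (c1,s3,a3)→stocked(a3,s3) ✗  (c1,s3,a5)→stocked(a5,s3) ✓  (c1,s4,a2)→stocked(a2,s4) ✓  (c2,s2,a2)→stocked(a2,s2) ✓  (c2,s5,a2)→stocked(a2,s5) ✓  (c3,s1,a3)→stocked(a3,s1) ✓  (c3,s2,a3)→stocked(a3,s2) ✓  (c3,s4,a3)→stocked(a3,s4) ✗  (c3,s4,a5)→stocked(a5,s4) ✗  (c5,s1,a4)→stocked(a4,s1) ✓  (c5,s5,a1)→stocked(a1,s5) ✗  (c5,s5,a4)→stocked(a4,s5) ✓
Counterexamples (restrictor triples failing the scope): 4.

4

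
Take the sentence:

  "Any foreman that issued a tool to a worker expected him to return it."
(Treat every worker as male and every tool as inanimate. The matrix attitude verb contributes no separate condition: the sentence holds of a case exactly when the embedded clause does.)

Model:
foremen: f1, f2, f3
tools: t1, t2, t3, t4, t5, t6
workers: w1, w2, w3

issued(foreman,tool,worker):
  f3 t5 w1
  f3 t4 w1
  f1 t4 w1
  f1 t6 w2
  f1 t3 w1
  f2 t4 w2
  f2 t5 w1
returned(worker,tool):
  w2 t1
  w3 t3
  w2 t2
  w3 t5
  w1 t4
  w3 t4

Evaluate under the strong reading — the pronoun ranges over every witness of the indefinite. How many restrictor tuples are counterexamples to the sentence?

"him" takes "a worker" as antecedent and "it" takes "a tool"; both are donkey pronouns co-varying with the restrictor.
Strong reading: for every (f,t,w) with issued(f,t,w), returned(w,t).
Restrictor triples: (f1,t3,w1)→returned(w1,t3) ✗  (f1,t4,w1)→returned(w1,t4) ✓  (f1,t6,w2)→returned(w2,t6) ✗  (f2,t4,w2)→returned(w2,t4) ✗  (f2,t5,w1)→returned(w1,t5) ✗  (f3,t4,w1)→returned(w1,t4) ✓  (f3,t5,w1)→returned(w1,t5) ✗
Counterexamples (restrictor triples failing the scope): 5.

5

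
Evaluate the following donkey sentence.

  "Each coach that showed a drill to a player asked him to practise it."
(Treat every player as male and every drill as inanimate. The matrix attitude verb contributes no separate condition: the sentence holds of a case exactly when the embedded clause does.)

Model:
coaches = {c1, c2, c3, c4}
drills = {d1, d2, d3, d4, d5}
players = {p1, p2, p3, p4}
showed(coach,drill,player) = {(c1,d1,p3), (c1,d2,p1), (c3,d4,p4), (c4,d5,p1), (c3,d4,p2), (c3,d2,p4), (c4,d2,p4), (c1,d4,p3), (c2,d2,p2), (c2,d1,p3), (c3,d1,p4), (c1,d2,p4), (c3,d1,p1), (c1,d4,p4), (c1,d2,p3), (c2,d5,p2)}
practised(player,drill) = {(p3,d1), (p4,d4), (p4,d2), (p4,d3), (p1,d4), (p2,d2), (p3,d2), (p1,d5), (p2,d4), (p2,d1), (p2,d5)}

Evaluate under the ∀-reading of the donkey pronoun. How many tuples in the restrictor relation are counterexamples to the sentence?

4

"him" takes "a player" as antecedent and "it" takes "a drill"; both are donkey pronouns co-varying with the restrictor.
Strong reading: for every (c,d,p) with showed(c,d,p), practised(p,d).
Restrictor triples: (c1,d1,p3)→practised(p3,d1) ✓  (c1,d2,p1)→practised(p1,d2) ✗  (c1,d2,p3)→practised(p3,d2) ✓  (c1,d2,p4)→practised(p4,d2) ✓  (c1,d4,p3)→practised(p3,d4) ✗  (c1,d4,p4)→practised(p4,d4) ✓  (c2,d1,p3)→practised(p3,d1) ✓  (c2,d2,p2)→practised(p2,d2) ✓  (c2,d5,p2)→practised(p2,d5) ✓  (c3,d1,p1)→practised(p1,d1) ✗  (c3,d1,p4)→practised(p4,d1) ✗  (c3,d2,p4)→practised(p4,d2) ✓  (c3,d4,p2)→practised(p2,d4) ✓  (c3,d4,p4)→practised(p4,d4) ✓  (c4,d2,p4)→practised(p4,d2) ✓  (c4,d5,p1)→practised(p1,d5) ✓
Counterexamples (restrictor triples failing the scope): 4.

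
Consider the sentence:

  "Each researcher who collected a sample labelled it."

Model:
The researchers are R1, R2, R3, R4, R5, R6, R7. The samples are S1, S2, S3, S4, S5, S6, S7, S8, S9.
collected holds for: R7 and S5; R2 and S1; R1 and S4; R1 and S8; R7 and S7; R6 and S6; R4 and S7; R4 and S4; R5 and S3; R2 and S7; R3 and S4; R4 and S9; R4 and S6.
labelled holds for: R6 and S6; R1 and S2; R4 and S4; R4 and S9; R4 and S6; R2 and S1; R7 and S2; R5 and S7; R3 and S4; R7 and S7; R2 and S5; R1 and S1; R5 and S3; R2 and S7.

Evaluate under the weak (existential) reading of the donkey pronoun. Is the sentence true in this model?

False

"it" takes "a sample" as antecedent — a donkey pronoun bound across the clause boundary.
Weak reading: every researcher r with some collected-sample has at least one collected-sample s such that labelled(r,s).
Per researcher: R1:✗  R2:✓  R3:✓  R4:✓  R5:✓  R6:✓  R7:✓
R1 has no witness among its collected-samples.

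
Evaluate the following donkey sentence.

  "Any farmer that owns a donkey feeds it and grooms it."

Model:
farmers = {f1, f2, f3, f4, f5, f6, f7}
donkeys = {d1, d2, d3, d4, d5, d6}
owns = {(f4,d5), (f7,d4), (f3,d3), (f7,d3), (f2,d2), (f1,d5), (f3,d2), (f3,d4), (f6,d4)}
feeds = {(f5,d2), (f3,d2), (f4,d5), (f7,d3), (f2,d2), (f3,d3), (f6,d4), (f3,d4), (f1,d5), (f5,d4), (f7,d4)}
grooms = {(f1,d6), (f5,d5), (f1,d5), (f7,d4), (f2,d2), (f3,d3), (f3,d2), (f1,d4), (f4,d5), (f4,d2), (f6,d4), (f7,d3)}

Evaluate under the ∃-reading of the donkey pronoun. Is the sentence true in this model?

"it" takes "a donkey" as antecedent — a donkey pronoun bound across the clause boundary.
Weak reading: every farmer f with some owns-donkey has at least one owns-donkey d such that feeds(f,d) ∧ grooms(f,d).
Per farmer: f1:✓  f2:✓  f3:✓  f4:✓  f6:✓  f7:✓
Every farmer in the restrictor has a witness.

True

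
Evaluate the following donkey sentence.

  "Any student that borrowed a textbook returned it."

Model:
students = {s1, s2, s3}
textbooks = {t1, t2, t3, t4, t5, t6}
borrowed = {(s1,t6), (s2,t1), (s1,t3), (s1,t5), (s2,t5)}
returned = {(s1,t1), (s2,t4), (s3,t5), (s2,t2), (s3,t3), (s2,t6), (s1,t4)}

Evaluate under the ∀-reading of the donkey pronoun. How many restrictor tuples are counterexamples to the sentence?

"it" takes "a textbook" as antecedent — a donkey pronoun bound across the clause boundary.
Strong reading: for every (s,t) with borrowed(s,t), returned(s,t).
Restrictor pairs: (s1,t3) ✗  (s1,t5) ✗  (s1,t6) ✗  (s2,t1) ✗  (s2,t5) ✗
Counterexamples (restrictor pairs failing the scope): 5.

5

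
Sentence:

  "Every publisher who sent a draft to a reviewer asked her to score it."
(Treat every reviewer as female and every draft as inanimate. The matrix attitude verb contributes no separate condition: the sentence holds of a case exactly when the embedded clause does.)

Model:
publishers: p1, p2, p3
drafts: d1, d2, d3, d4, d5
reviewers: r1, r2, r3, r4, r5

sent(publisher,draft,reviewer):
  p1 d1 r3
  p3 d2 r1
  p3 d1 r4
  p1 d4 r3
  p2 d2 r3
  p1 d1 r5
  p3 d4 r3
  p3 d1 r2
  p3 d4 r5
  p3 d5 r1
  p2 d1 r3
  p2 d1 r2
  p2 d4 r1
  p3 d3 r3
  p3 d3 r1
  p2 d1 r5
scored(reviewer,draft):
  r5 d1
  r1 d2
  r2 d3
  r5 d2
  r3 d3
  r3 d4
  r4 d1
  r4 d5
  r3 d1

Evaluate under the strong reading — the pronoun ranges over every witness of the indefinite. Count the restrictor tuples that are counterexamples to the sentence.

"her" takes "a reviewer" as antecedent and "it" takes "a draft"; both are donkey pronouns co-varying with the restrictor.
Strong reading: for every (p,d,r) with sent(p,d,r), scored(r,d).
Restrictor triples: (p1,d1,r3)→scored(r3,d1) ✓  (p1,d1,r5)→scored(r5,d1) ✓  (p1,d4,r3)→scored(r3,d4) ✓  (p2,d1,r2)→scored(r2,d1) ✗  (p2,d1,r3)→scored(r3,d1) ✓  (p2,d1,r5)→scored(r5,d1) ✓  (p2,d2,r3)→scored(r3,d2) ✗  (p2,d4,r1)→scored(r1,d4) ✗  (p3,d1,r2)→scored(r2,d1) ✗  (p3,d1,r4)→scored(r4,d1) ✓  (p3,d2,r1)→scored(r1,d2) ✓  (p3,d3,r1)→scored(r1,d3) ✗  (p3,d3,r3)→scored(r3,d3) ✓  (p3,d4,r3)→scored(r3,d4) ✓  (p3,d4,r5)→scored(r5,d4) ✗  (p3,d5,r1)→scored(r1,d5) ✗
Counterexamples (restrictor triples failing the scope): 7.

7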